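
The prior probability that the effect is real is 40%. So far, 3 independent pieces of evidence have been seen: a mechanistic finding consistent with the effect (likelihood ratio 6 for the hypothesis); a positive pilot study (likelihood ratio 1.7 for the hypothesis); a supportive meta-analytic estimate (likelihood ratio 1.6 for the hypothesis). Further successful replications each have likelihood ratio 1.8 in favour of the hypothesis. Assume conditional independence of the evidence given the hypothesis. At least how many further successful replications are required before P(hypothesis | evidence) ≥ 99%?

Prior odds = 0.4/0.6 = 2/3.
Combined Bayes factor of the evidence already in hand = 6 × 1.7 × 1.6 = 16.32.
Odds after that evidence = (2/3) × 16.32 = 10.88.
Target odds = 0.99/0.01 = 99.
Need 1.8ⁿ ≥ 99 ÷ 10.88 = 2475/272.
1.8³ = 5.832 falls short of 2475/272 but 1.8⁴ = 10.4976 reaches it, so n = 4.

4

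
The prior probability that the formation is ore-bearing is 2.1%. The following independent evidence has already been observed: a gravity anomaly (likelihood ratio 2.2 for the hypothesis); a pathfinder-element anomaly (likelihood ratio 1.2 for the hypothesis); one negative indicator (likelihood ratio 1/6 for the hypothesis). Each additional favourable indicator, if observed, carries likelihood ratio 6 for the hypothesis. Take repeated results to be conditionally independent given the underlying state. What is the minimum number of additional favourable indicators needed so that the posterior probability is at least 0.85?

Prior odds = 0.021/0.979 = 21/979.
Combined Bayes factor of the evidence already in hand = 2.2 × 1.2 × (1/6) = 0.44.
Odds after that evidence = (21/979) × 0.44 = 21/2225.
Target odds = 0.85/0.15 = 17/3.
Need 6ⁿ ≥ 17/3 ÷ (21/2225) = 37825/63.
6³ = 216 falls short of 37825/63 but 6⁴ = 1296 reaches it, so n = 4.

4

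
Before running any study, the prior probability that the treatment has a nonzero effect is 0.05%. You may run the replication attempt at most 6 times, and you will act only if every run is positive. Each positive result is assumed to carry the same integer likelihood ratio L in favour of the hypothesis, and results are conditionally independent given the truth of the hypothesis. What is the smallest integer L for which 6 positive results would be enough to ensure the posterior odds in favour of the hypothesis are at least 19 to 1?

Prior odds = 0.0005/0.9995 = 1/1999.
Target odds = 19.
Need L⁶ ≥ 19 ÷ (1/1999) = 37981.
5⁶ = 15625 < 37981 ≤ 46656 = 6⁶, so L = 6.

6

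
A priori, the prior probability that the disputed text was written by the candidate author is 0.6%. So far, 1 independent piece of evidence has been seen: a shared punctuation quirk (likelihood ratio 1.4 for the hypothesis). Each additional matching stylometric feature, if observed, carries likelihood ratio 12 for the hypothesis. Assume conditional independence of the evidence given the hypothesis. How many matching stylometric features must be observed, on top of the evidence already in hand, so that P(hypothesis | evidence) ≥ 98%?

Prior odds = 0.006/0.994 = 3/497.
Bayes factor of the evidence already in hand = 1.4.
Odds after that evidence = (3/497) × 1.4 = 3/355.
Target odds = 0.98/0.02 = 49.
Need 12ⁿ ≥ 49 ÷ (3/355) = 17395/3.
12³ = 1728 falls short of 17395/3 but 12⁴ = 20736 reaches it, so n = 4.

4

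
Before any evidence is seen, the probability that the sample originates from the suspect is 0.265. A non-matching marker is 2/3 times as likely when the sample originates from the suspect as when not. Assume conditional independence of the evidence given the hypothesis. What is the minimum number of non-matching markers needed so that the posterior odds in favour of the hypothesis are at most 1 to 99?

9

Prior odds = 0.265/0.735 = 53/147.
Likelihood ratio per non-matching marker = 2/3.
Target odds = 1/99.
Require (2/3)ⁿ ≤ 1/99 ÷ (53/147) = 49/1749.
(2/3)⁸ = 256/6561 is still above 49/1749 but (2/3)⁹ = 512/19683 is at or below it, so n = 9.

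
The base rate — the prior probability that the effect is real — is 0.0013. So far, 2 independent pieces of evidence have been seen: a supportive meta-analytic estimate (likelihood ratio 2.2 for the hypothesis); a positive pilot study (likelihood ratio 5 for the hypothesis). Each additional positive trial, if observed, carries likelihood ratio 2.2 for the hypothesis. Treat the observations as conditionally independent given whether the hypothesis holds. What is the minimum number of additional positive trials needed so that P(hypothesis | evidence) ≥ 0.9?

9

Prior odds = 0.0013/0.9987 = 13/9987.
Combined Bayes factor of the evidence already in hand = 2.2 × 5 = 11.
Odds after that evidence = (13/9987) × 11 = 143/9987.
Target odds = 0.9/0.1 = 9.
Need 2.2ⁿ ≥ 9 ÷ (143/9987) = 89883/143.
2.2⁸ = 214358881/390625 falls short of 89883/143 but 2.2⁹ ≈1207.27 reaches it, so n = 9.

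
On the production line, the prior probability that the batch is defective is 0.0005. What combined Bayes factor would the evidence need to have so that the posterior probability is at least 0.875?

13993

Prior odds = 0.0005/0.9995 = 1/1999.
Target odds = 0.875/0.125 = 7.
Required Bayes factor = 7 ÷ (1/1999) = 13993.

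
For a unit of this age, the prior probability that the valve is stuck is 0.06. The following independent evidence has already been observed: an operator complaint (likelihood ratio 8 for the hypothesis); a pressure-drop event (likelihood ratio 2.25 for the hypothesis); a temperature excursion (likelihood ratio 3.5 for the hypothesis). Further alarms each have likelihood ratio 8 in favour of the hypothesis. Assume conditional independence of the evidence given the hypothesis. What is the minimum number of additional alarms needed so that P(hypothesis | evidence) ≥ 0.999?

Prior odds = 0.06/0.94 = 3/47.
Combined Bayes factor of the evidence already in hand = 8 × 2.25 × 3.5 = 63.
Odds after that evidence = (3/47) × 63 = 189/47.
Target odds = 0.999/0.001 = 999.
Need 8ⁿ ≥ 999 ÷ (189/47) = 1739/7.
8² = 64 falls short of 1739/7 but 8³ = 512 reaches it, so n = 3.

3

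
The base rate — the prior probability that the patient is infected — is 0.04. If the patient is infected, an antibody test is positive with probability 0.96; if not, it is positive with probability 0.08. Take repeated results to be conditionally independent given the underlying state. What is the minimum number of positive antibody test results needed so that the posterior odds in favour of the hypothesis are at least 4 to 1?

Prior odds = 0.04/0.96 = 1/24.
Likelihood ratio of a positive = 0.96/0.08 = 12.
Target odds = 4.
Need (1/24) × 12ⁿ ≥ 4, i.e. 12ⁿ ≥ 96.
12¹ = 12 falls short of 96 but 12² = 144 reaches it, so n = 2.

2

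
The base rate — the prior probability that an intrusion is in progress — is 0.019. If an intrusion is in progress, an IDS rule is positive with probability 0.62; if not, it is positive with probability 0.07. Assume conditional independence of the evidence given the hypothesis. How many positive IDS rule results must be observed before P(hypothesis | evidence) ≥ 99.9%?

Prior odds = 0.019/0.981 = 19/981.
Likelihood ratio of a positive = 0.62/0.07 = 62/7.
Target posterior odds = 0.999/0.001 = 999.
Require (62/7)ⁿ ≥ 999 ÷ (19/981) = 980019/19.
(62/7)⁴ = 14776336/2401 falls short of 980019/19 but (62/7)⁵ = 916132832/16807 reaches it, so n = 5.

5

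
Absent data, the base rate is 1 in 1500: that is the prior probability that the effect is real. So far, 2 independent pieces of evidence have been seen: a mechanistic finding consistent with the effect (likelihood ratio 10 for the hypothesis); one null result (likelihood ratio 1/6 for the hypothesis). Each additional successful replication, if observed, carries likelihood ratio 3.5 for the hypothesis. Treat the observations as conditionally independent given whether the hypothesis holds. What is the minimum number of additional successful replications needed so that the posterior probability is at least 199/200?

10

Prior odds = (1/1500)/(1499/1500) = 1/1499.
Combined Bayes factor of the evidence already in hand = 10 × (1/6) = 5/3.
Odds after that evidence = (1/1499) × 5/3 = 5/4497.
Target odds = 0.995/0.005 = 199.
Need 3.5ⁿ ≥ 199 ÷ (5/4497) = 178980.6.
3.5⁹ = 40353607/512 falls short of 178980.6 but 3.5¹⁰ = 282475249/1024 reaches it, so n = 10.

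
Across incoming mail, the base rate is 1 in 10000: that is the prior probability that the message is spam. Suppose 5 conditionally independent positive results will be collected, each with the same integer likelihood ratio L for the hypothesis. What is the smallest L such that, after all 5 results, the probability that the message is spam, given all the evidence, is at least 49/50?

14

Prior odds = 0.0001/0.9999 = 1/9999.
Target odds = 0.98/0.02 = 49.
Need L⁵ ≥ 49 ÷ (1/9999) = 489951.
13⁵ = 371293 < 489951 ≤ 537824 = 14⁵, so L = 14.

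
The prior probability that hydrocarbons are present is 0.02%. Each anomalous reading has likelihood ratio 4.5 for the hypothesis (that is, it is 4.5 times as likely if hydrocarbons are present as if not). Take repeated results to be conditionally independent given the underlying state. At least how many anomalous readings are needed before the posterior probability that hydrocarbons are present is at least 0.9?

Prior odds = 0.0002/0.9998 = 1/4999.
Likelihood ratio per anomalous reading = 4.5.
Target posterior odds = 0.9/0.1 = 9.
Require 4.5ⁿ ≥ 9 ÷ (1/4999) = 44991.
4.5⁷ = 4782969/128 falls short of 44991 but 4.5⁸ = 43046721/256 reaches it, so n = 8.

8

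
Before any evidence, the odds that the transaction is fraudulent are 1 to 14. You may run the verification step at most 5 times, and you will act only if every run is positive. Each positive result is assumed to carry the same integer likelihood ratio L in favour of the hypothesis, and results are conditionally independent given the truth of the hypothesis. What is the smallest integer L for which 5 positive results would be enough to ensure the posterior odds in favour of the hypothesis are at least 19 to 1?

Prior odds = 1/14.
Target odds = 19.
Need L⁵ ≥ 19 ÷ (1/14) = 266.
3⁵ = 243 < 266 ≤ 1024 = 4⁵, so L = 4.

4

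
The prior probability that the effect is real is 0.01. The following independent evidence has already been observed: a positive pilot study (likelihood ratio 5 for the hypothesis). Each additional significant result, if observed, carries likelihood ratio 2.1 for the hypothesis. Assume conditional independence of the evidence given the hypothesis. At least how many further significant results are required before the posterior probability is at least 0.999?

Prior odds = 0.01/0.99 = 1/99.
Bayes factor of the evidence already in hand = 5.
Odds after that evidence = (1/99) × 5 = 5/99.
Target odds = 0.999/0.001 = 999.
Need 2.1ⁿ ≥ 999 ÷ (5/99) = 19780.2.
2.1¹³ ≈15447.2 falls short of 19780.2 but 2.1¹⁴ ≈32439.2 reaches it, so n = 14.

14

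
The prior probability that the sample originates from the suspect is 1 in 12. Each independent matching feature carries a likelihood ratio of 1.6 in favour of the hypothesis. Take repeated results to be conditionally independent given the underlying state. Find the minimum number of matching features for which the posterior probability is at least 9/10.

10

Prior odds = (1/12)/(11/12) = 1/11.
Likelihood ratio per matching feature = 1.6.
Target odds: 0.9 ÷ 0.1 = 9.
Require 1.6ⁿ ≥ 9 ÷ (1/11) = 99.
1.6⁹ = 134217728/1953125 falls short of 99 but 1.6¹⁰ ≈109.951 reaches it, so n = 10.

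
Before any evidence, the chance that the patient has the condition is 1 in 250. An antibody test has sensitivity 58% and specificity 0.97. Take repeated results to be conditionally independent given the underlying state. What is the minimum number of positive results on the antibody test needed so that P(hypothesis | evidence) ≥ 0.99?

Prior odds: 0.004 ÷ 0.996 = 1/249.
False-positive rate = 1 − 0.97 = 0.03; likelihood ratio of a positive = 0.58/0.03 = 58/3.
Target odds: 0.99 ÷ 0.01 = 99.
Require (58/3)ⁿ ≥ 99 ÷ (1/249) = 24651.
(58/3)³ = 195112/27 falls short of 24651 but (58/3)⁴ = 11316496/81 reaches it, so n = 4.

4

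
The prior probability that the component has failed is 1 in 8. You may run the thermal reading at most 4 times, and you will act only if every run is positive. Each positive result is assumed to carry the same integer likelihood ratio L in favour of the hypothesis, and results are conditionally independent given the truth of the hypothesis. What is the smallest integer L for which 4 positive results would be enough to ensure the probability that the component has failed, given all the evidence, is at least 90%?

Prior odds = 0.125/0.875 = 1/7.
Target odds = 0.9/0.1 = 9.
Need L⁴ ≥ 9 ÷ (1/7) = 63.
2⁴ = 16 < 63 ≤ 81 = 3⁴, so L = 3.

3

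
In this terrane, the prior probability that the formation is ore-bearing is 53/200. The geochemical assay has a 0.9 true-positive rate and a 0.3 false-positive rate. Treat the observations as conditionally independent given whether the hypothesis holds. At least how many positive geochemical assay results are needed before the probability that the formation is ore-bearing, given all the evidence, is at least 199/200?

Prior odds = 0.265/0.735 = 53/147.
Likelihood ratio of a positive result = 0.9/0.3 = 3.
Target posterior odds = 0.995/0.005 = 199.
Require 3ⁿ ≥ 199 ÷ (53/147) = 29253/53.
3⁵ = 243 falls short of 29253/53 but 3⁶ = 729 reaches it, so n = 6.

6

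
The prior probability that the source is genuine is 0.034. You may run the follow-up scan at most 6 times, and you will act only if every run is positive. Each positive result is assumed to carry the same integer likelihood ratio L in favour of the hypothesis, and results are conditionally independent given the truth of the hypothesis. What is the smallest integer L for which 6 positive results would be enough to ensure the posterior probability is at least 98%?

4

Prior odds = 0.034/0.966 = 17/483.
Target odds = 0.98/0.02 = 49.
Need L⁶ ≥ 49 ÷ (17/483) = 23667/17.
3⁶ = 729 < 23667/17 ≤ 4096 = 4⁶, so L = 4.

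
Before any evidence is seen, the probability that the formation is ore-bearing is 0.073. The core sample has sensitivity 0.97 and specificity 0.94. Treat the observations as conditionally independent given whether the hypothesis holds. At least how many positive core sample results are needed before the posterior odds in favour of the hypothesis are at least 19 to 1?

2

Prior odds: 0.073 ÷ 0.927 = 73/927.
False-positive rate = 1 − 0.94 = 0.06; likelihood ratio of a positive = 0.97/0.06 = 97/6.
Target odds = 19.
Require (97/6)ⁿ ≥ 19 ÷ (73/927) = 17613/73.
(97/6)¹ = 97/6 falls short of 17613/73 but (97/6)² = 9409/36 reaches it, so n = 2.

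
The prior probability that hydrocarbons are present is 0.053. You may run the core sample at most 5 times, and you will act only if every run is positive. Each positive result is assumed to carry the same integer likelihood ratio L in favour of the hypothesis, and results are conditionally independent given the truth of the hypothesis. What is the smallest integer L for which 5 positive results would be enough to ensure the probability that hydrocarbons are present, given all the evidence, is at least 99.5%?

Prior odds = 0.053/0.947 = 53/947.
Target odds = 0.995/0.005 = 199.
Need L⁵ ≥ 199 ÷ (53/947) = 188453/53.
5⁵ = 3125 < 188453/53 ≤ 7776 = 6⁵, so L = 6.

6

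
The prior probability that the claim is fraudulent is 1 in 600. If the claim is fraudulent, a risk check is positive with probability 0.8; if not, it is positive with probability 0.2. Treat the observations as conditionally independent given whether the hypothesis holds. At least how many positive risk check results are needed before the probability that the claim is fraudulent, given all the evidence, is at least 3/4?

Prior odds: (1/600) ÷ (599/600) = 1/599.
Likelihood ratio of a positive = 0.8/0.2 = 4.
Target posterior odds = 0.75/0.25 = 3.
Require 4ⁿ ≥ 3 ÷ (1/599) = 1797.
4⁵ = 1024 falls short of 1797 but 4⁶ = 4096 reaches it, so n = 6.

6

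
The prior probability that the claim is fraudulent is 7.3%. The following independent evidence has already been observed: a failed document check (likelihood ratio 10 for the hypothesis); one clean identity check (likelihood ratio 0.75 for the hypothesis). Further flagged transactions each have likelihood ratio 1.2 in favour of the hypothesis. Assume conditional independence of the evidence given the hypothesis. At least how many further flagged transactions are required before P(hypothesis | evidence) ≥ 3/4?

9

Prior odds = 0.073/0.927 = 73/927.
Combined Bayes factor of the evidence already in hand = 10 × 0.75 = 7.5.
Odds after that evidence = (73/927) × 7.5 = 365/618.
Target odds = 0.75/0.25 = 3.
Need 1.2ⁿ ≥ 3 ÷ (365/618) = 1854/365.
1.2⁸ = 1679616/390625 falls short of 1854/365 but 1.2⁹ = 10077696/1953125 reaches it, so n = 9.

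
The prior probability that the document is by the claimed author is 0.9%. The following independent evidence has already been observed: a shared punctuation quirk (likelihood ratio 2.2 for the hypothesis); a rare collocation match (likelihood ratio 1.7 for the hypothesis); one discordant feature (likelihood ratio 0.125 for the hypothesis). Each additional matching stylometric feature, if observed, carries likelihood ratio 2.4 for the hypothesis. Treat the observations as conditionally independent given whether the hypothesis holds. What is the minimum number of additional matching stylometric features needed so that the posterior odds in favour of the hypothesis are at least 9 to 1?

Prior odds = 0.009/0.991 = 9/991.
Combined Bayes factor of the evidence already in hand = 2.2 × 1.7 × 0.125 = 0.4675.
Odds after that evidence = (9/991) × 0.4675 = 1683/396400.
Target odds = 9.
Need 2.4ⁿ ≥ 9 ÷ (1683/396400) = 396400/187.
2.4⁸ = 429981696/390625 falls short of 396400/187 but 2.4⁹ ≈2641.81 reaches it, so n = 9.

9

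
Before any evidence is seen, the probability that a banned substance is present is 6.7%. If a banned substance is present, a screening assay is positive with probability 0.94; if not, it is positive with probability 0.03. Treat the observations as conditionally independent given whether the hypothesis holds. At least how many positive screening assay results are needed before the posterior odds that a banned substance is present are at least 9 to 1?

Prior odds = 0.067/0.933 = 67/933.
Likelihood ratio of a positive = 0.94/0.03 = 94/3.
Target odds = 9.
Require (94/3)ⁿ ≥ 9 ÷ (67/933) = 8397/67.
(94/3)¹ = 94/3 falls short of 8397/67 but (94/3)² = 8836/9 reaches it, so n = 2.

2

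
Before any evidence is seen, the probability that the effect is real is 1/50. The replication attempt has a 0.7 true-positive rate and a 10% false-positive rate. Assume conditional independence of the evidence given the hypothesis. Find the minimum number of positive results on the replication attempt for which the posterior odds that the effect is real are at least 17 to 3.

Prior odds = 0.02/0.98 = 1/49.
Likelihood ratio of a positive result = 0.7/0.1 = 7.
Target odds = 17/3.
Require 7ⁿ ≥ 17/3 ÷ (1/49) = 833/3.
7² = 49 falls short of 833/3 but 7³ = 343 reaches it, so n = 3.

3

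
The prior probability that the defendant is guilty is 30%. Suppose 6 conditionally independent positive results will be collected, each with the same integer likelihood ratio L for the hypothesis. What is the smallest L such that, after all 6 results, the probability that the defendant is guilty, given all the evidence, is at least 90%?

Prior odds = 0.3/0.7 = 3/7.
Target odds = 0.9/0.1 = 9.
Need L⁶ ≥ 9 ÷ (3/7) = 21.
1⁶ = 1 < 21 ≤ 64 = 2⁶, so L = 2.

2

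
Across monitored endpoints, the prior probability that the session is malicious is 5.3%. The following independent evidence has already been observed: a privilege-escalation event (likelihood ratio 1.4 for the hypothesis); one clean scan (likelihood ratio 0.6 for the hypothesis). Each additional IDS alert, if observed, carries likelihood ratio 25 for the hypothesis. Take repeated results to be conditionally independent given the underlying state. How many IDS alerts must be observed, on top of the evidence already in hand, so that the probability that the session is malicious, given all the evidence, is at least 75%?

Prior odds = 0.053/0.947 = 53/947.
Combined Bayes factor of the evidence already in hand = 1.4 × 0.6 = 0.84.
Odds after that evidence = (53/947) × 0.84 = 1113/23675.
Target odds = 0.75/0.25 = 3.
Need 25ⁿ ≥ 3 ÷ (1113/23675) = 23675/371.
25¹ = 25 falls short of 23675/371 but 25² = 625 reaches it, so n = 2.

2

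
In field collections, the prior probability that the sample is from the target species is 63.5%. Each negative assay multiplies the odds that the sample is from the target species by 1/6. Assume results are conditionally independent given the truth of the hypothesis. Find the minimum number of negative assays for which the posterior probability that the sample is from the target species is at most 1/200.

Prior odds: 0.635 ÷ 0.365 = 127/73.
Likelihood ratio per negative assay = 1/6.
Target posterior odds = 0.005/0.995 = 1/199.
Require (1/6)ⁿ ≤ 1/199 ÷ (127/73) = 73/25273.
(1/6)³ = 1/216 is still above 73/25273 but (1/6)⁴ = 1/1296 is at or below it, so n = 4.

4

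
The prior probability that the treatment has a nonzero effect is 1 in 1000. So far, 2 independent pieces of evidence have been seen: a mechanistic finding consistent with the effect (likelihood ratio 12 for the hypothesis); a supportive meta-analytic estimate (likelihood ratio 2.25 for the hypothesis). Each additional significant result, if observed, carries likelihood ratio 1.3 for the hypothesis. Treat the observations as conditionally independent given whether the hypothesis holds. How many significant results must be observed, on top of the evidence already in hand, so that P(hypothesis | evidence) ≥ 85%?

Prior odds = 0.001/0.999 = 1/999.
Combined Bayes factor of the evidence already in hand = 12 × 2.25 = 27.
Odds after that evidence = (1/999) × 27 = 1/37.
Target odds = 0.85/0.15 = 17/3.
Need 1.3ⁿ ≥ 17/3 ÷ (1/37) = 629/3.
1.3²⁰ ≈190.05 falls short of 629/3 but 1.3²¹ ≈247.065 reaches it, so n = 21.

21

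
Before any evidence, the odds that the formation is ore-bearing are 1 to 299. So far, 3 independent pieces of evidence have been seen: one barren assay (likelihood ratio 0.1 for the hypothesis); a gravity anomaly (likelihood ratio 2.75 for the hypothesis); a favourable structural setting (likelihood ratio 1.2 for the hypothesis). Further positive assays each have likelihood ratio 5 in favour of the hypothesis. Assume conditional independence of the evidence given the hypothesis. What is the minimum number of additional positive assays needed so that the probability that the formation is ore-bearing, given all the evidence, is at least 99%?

Prior odds = 1/299.
Combined Bayes factor of the evidence already in hand = 0.1 × 2.75 × 1.2 = 0.33.
Odds after that evidence = (1/299) × 0.33 = 33/29900.
Target odds = 0.99/0.01 = 99.
Need 5ⁿ ≥ 99 ÷ (33/29900) = 89700.
5⁷ = 78125 falls short of 89700 but 5⁸ = 390625 reaches it, so n = 8.

8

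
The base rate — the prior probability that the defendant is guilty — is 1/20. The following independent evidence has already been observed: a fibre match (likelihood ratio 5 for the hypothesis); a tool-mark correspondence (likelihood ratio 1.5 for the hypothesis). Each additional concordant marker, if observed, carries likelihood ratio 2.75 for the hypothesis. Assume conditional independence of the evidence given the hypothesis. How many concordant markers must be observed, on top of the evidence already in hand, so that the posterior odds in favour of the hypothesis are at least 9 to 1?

Prior odds = 0.05/0.95 = 1/19.
Combined Bayes factor of the evidence already in hand = 5 × 1.5 = 7.5.
Odds after that evidence = (1/19) × 7.5 = 15/38.
Target odds = 9.
Need 2.75ⁿ ≥ 9 ÷ (15/38) = 22.8.
2.75³ = 20.796875 falls short of 22.8 but 2.75⁴ = 57.19140625 reaches it, so n = 4.

4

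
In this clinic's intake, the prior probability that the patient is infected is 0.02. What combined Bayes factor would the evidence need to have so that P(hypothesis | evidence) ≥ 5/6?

Prior odds = 0.02/0.98 = 1/49.
Target odds = (5/6)/(1/6) = 5.
Required Bayes factor = 5 ÷ (1/49) = 245.

245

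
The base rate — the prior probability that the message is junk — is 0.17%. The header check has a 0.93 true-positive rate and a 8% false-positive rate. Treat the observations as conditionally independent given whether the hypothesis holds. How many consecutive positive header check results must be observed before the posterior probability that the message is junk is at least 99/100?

5

Prior odds: 0.0017 ÷ 0.9983 = 17/9983.
Likelihood ratio of a positive result = 0.93/0.08 = 11.625.
Target posterior odds = 0.99/0.01 = 99.
Require 11.625ⁿ ≥ 99 ÷ (17/9983) = 988317/17.
11.625⁴ = 74805201/4096 falls short of 988317/17 but 11.625⁵ ≈212307 reaches it, so n = 5.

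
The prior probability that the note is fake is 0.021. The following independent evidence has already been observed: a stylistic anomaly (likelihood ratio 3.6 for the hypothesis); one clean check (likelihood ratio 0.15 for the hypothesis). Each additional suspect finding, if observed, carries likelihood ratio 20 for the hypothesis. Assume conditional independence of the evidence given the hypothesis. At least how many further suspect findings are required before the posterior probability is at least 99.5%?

4

Prior odds = 0.021/0.979 = 21/979.
Combined Bayes factor of the evidence already in hand = 3.6 × 0.15 = 0.54.
Odds after that evidence = (21/979) × 0.54 = 567/48950.
Target odds = 0.995/0.005 = 199.
Need 20ⁿ ≥ 199 ÷ (567/48950) = 9741050/567.
20³ = 8000 falls short of 9741050/567 but 20⁴ = 160000 reaches it, so n = 4.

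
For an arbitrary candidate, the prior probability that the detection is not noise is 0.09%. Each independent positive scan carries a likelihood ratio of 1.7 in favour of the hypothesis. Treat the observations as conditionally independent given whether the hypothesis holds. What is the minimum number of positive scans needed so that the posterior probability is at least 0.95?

Prior odds: 0.0009 ÷ 0.9991 = 9/9991.
Likelihood ratio per positive scan = 1.7.
Target posterior odds = 0.95/0.05 = 19.
Require 1.7ⁿ ≥ 19 ÷ (9/9991) = 189829/9.
1.7¹⁸ ≈14063.1 falls short of 189829/9 but 1.7¹⁹ ≈23907.2 reaches it, so n = 19.

19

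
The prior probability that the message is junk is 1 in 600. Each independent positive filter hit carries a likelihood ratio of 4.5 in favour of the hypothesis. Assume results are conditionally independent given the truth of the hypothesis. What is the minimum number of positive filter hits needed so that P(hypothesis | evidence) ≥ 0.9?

6

Prior odds = (1/600)/(599/600) = 1/599.
Likelihood ratio per positive filter hit = 4.5.
Target posterior odds = 0.9/0.1 = 9.
Require 4.5ⁿ ≥ 9 ÷ (1/599) = 5391.
4.5⁵ = 1845.28125 falls short of 5391 but 4.5⁶ = 8303.765625 reaches it, so n = 6.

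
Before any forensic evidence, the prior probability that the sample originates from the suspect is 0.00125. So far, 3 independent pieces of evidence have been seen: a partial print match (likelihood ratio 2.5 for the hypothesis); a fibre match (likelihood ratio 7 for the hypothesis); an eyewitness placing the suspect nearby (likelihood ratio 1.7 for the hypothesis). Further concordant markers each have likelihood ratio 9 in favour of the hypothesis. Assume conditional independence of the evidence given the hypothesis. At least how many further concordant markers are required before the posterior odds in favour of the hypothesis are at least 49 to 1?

Prior odds = 0.00125/0.99875 = 1/799.
Combined Bayes factor of the evidence already in hand = 2.5 × 7 × 1.7 = 29.75.
Odds after that evidence = (1/799) × 29.75 = 7/188.
Target odds = 49.
Need 9ⁿ ≥ 49 ÷ (7/188) = 1316.
9³ = 729 falls short of 1316 but 9⁴ = 6561 reaches it, so n = 4.

4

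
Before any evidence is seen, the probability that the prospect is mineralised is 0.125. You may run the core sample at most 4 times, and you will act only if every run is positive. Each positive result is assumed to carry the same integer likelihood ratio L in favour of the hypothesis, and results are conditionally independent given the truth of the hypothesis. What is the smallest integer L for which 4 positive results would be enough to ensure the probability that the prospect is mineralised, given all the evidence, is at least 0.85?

Prior odds = 0.125/0.875 = 1/7.
Target odds = 0.85/0.15 = 17/3.
Need L⁴ ≥ 17/3 ÷ (1/7) = 119/3.
2⁴ = 16 < 119/3 ≤ 81 = 3⁴, so L = 3.

3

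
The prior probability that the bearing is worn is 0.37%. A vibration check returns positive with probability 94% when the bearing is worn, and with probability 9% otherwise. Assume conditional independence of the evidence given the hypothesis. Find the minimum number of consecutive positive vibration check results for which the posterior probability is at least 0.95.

4

Prior odds = 0.0037/0.9963 = 37/9963.
Likelihood ratio of a positive result = 0.94/0.09 = 94/9.
Target odds: 0.95 ÷ 0.05 = 19.
Need (37/9963) × (94/9)ⁿ ≥ 19, i.e. (94/9)ⁿ ≥ 189297/37.
(94/9)³ = 830584/729 falls short of 189297/37 but (94/9)⁴ = 78074896/6561 reaches it, so n = 4.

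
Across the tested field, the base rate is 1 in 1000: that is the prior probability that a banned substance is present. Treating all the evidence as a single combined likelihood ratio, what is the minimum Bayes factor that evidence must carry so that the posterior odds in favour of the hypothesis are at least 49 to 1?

48951

Prior odds = 0.001/0.999 = 1/999.
Target odds = 49.
Required Bayes factor = 49 ÷ (1/999) = 48951.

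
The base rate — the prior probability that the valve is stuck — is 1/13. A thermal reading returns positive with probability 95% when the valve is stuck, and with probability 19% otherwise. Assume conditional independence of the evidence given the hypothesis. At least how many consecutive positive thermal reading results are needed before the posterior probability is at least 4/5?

Prior odds = (1/13)/(12/13) = 1/12.
Likelihood ratio of a positive result = 0.95/0.19 = 5.
Target odds: 0.8 ÷ 0.2 = 4.
Need (1/12) × 5ⁿ ≥ 4, i.e. 5ⁿ ≥ 48.
5² = 25 falls short of 48 but 5³ = 125 reaches it, so n = 3.

3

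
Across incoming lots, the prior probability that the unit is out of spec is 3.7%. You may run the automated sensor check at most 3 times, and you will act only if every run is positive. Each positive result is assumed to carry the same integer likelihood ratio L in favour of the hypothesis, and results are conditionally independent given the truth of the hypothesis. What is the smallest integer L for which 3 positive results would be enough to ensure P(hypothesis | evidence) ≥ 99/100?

Prior odds = 0.037/0.963 = 37/963.
Target odds = 0.99/0.01 = 99.
Need L³ ≥ 99 ÷ (37/963) = 95337/37.
13³ = 2197 < 95337/37 ≤ 2744 = 14³, so L = 14.

14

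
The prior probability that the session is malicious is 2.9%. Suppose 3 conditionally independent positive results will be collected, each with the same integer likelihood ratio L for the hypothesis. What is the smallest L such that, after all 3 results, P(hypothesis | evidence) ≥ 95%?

Prior odds = 0.029/0.971 = 29/971.
Target odds = 0.95/0.05 = 19.
Need L³ ≥ 19 ÷ (29/971) = 18449/29.
8³ = 512 < 18449/29 ≤ 729 = 9³, so L = 9.

9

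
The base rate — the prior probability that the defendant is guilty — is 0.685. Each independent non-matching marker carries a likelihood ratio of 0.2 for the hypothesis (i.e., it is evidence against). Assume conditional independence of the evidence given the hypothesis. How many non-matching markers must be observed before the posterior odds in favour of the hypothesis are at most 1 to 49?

3

Prior odds: 0.685 ÷ 0.315 = 137/63.
Likelihood ratio per non-matching marker = 0.2.
Target odds = 1/49.
Need (137/63) × 0.2ⁿ ≤ 1/49, i.e. 0.2ⁿ ≤ 9/959.
0.2² = 0.04 is still above 9/959 but 0.2³ = 0.008 is at or below it, so n = 3.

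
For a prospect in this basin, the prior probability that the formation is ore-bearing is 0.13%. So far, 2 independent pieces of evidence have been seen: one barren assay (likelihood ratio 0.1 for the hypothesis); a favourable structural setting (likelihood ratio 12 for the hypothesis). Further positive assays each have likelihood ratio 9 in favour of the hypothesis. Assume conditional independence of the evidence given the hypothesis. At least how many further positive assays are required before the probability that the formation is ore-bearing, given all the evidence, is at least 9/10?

4

Prior odds = 0.0013/0.9987 = 13/9987.
Combined Bayes factor of the evidence already in hand = 0.1 × 12 = 1.2.
Odds after that evidence = (13/9987) × 1.2 = 26/16645.
Target odds = 0.9/0.1 = 9.
Need 9ⁿ ≥ 9 ÷ (26/16645) = 149805/26.
9³ = 729 falls short of 149805/26 but 9⁴ = 6561 reaches it, so n = 4.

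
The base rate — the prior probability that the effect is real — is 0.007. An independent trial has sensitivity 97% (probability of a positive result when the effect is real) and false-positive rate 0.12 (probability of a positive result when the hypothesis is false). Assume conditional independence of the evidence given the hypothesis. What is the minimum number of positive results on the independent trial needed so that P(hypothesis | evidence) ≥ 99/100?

5

Prior odds: 0.007 ÷ 0.993 = 7/993.
Likelihood ratio of a positive result = 0.97/0.12 = 97/12.
Target posterior odds = 0.99/0.01 = 99.
Need (7/993) × (97/12)ⁿ ≥ 99, i.e. (97/12)ⁿ ≥ 98307/7.
(97/12)⁴ = 88529281/20736 falls short of 98307/7 but (97/12)⁵ ≈34510.6 reaches it, so n = 5.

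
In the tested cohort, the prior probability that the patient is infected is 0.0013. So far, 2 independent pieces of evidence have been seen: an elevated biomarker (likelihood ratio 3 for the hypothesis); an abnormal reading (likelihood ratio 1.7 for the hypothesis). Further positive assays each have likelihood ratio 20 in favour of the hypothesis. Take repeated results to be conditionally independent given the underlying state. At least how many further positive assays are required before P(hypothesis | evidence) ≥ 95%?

Prior odds = 0.0013/0.9987 = 13/9987.
Combined Bayes factor of the evidence already in hand = 3 × 1.7 = 5.1.
Odds after that evidence = (13/9987) × 5.1 = 221/33290.
Target odds = 0.95/0.05 = 19.
Need 20ⁿ ≥ 19 ÷ (221/33290) = 632510/221.
20² = 400 falls short of 632510/221 but 20³ = 8000 reaches it, so n = 3.

3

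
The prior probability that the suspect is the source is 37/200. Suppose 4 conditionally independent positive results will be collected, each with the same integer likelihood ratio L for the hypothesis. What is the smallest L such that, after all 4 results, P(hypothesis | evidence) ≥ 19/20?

4

Prior odds = 0.185/0.815 = 37/163.
Target odds = 0.95/0.05 = 19.
Need L⁴ ≥ 19 ÷ (37/163) = 3097/37.
3⁴ = 81 < 3097/37 ≤ 256 = 4⁴, so L = 4.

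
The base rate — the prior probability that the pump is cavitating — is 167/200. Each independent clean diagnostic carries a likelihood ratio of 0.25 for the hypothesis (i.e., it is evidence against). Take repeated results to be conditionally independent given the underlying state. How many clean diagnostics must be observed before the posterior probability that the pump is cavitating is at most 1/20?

4

Prior odds: 0.835 ÷ 0.165 = 167/33.
Likelihood ratio per clean diagnostic = 0.25.
Target posterior odds = 0.05/0.95 = 1/19.
Require 0.25ⁿ ≤ 1/19 ÷ (167/33) = 33/3173.
0.25³ = 0.015625 is still above 33/3173 but 0.25⁴ = 0.00390625 is at or below it, so n = 4.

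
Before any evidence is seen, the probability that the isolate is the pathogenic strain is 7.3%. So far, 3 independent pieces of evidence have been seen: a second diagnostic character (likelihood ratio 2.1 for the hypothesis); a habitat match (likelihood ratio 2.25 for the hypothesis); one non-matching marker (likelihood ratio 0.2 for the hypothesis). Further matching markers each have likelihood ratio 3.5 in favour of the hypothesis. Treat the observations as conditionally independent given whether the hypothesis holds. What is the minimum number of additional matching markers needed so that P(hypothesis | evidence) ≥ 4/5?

4

Prior odds = 0.073/0.927 = 73/927.
Combined Bayes factor of the evidence already in hand = 2.1 × 2.25 × 0.2 = 0.945.
Odds after that evidence = (73/927) × 0.945 = 1533/20600.
Target odds = 0.8/0.2 = 4.
Need 3.5ⁿ ≥ 4 ÷ (1533/20600) = 82400/1533.
3.5³ = 42.875 falls short of 82400/1533 but 3.5⁴ = 150.0625 reaches it, so n = 4.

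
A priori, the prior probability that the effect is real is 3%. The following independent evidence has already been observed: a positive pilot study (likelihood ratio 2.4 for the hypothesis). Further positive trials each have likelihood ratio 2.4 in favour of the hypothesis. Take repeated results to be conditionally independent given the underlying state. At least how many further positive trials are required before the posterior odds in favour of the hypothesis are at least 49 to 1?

Prior odds = 0.03/0.97 = 3/97.
Bayes factor of the evidence already in hand = 2.4.
Odds after that evidence = (3/97) × 2.4 = 36/485.
Target odds = 49.
Need 2.4ⁿ ≥ 49 ÷ (36/485) = 23765/36.
2.4⁷ = 35831808/78125 falls short of 23765/36 but 2.4⁸ = 429981696/390625 reaches it, so n = 8.

8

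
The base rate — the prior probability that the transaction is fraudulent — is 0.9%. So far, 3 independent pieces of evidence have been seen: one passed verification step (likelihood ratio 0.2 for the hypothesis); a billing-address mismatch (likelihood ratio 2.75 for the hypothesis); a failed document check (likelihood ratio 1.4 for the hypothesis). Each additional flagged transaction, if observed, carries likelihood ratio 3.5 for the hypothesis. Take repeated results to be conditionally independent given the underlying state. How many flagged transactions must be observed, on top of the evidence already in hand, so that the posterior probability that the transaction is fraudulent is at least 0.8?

Prior odds = 0.009/0.991 = 9/991.
Combined Bayes factor of the evidence already in hand = 0.2 × 2.75 × 1.4 = 0.77.
Odds after that evidence = (9/991) × 0.77 = 693/99100.
Target odds = 0.8/0.2 = 4.
Need 3.5ⁿ ≥ 4 ÷ (693/99100) = 396400/693.
3.5⁵ = 525.21875 falls short of 396400/693 but 3.5⁶ = 1838.265625 reaches it, so n = 6.

6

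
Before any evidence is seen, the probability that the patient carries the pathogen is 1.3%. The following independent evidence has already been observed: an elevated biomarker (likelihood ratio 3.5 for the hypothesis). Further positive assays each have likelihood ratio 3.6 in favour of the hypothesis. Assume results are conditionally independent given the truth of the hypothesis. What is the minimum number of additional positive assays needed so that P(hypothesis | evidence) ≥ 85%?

4

Prior odds = 0.013/0.987 = 13/987.
Bayes factor of the evidence already in hand = 3.5.
Odds after that evidence = (13/987) × 3.5 = 13/282.
Target odds = 0.85/0.15 = 17/3.
Need 3.6ⁿ ≥ 17/3 ÷ (13/282) = 1598/13.
3.6³ = 46.656 falls short of 1598/13 but 3.6⁴ = 167.9616 reaches it, so n = 4.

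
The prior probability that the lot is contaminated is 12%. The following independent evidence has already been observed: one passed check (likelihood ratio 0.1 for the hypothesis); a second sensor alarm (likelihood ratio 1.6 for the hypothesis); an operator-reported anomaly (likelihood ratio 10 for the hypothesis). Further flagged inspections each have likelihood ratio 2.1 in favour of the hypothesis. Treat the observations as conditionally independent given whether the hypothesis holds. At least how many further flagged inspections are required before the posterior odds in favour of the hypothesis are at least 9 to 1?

Prior odds = 0.12/0.88 = 3/22.
Combined Bayes factor of the evidence already in hand = 0.1 × 1.6 × 10 = 1.6.
Odds after that evidence = (3/22) × 1.6 = 12/55.
Target odds = 9.
Need 2.1ⁿ ≥ 9 ÷ (12/55) = 41.25.
2.1⁵ = 4084101/100000 falls short of 41.25 but 2.1⁶ = 85766121/1000000 reaches it, so n = 6.

6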